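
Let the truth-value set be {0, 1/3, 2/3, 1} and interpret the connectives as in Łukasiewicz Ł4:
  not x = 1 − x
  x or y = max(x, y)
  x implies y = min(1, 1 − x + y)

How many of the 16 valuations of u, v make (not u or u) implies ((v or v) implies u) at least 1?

u = 0, v = 0 ↦ 1  ≥
u = 0, v = 1/3 ↦ 2/3  <
u = 0, v = 2/3 ↦ 1/3  <
u = 0, v = 1 ↦ 0  <
u = 1/3, v = 0 ↦ 1  ≥
u = 1/3, v = 1/3 ↦ 1  ≥
u = 1/3, v = 2/3 ↦ 1  ≥
u = 1/3, v = 1 ↦ 2/3  <
u = 2/3, v = 0 ↦ 1  ≥
u = 2/3, v = 1/3 ↦ 1  ≥
u = 2/3, v = 2/3 ↦ 1  ≥
u = 2/3, v = 1 ↦ 1  ≥
u = 1, v = 0 ↦ 1  ≥
u = 1, v = 1/3 ↦ 1  ≥
u = 1, v = 2/3 ↦ 1  ≥
u = 1, v = 1 ↦ 1  ≥
So 12 of the 16 assignments meet the threshold.

12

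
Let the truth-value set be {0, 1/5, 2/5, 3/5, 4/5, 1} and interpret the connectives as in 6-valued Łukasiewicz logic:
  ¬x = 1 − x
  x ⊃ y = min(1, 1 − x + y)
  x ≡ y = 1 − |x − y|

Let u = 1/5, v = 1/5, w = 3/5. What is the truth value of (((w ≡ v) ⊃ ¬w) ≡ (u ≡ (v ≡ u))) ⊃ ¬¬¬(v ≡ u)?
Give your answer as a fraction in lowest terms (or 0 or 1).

w ≡ v = 3/5 ≡ 1/5 = 3/5
¬w = ¬3/5 = 2/5
(w ≡ v) ⊃ ¬w = 3/5 ⊃ 2/5 = 4/5
v ≡ u = 1/5 ≡ 1/5 = 1
u ≡ (v ≡ u) = 1/5 ≡ 1 = 1/5
((w ≡ v) ⊃ ¬w) ≡ (u ≡ (v ≡ u)) = 4/5 ≡ 1/5 = 2/5
v ≡ u = 1/5 ≡ 1/5 = 1
¬(v ≡ u) = ¬1 = 0
¬¬(v ≡ u) = ¬0 = 1
¬¬¬(v ≡ u) = ¬1 = 0
(((w ≡ v) ⊃ ¬w) ≡ (u ≡ (v ≡ u))) ⊃ ¬¬¬(v ≡ u) = 2/5 ⊃ 0 = 3/5

3/5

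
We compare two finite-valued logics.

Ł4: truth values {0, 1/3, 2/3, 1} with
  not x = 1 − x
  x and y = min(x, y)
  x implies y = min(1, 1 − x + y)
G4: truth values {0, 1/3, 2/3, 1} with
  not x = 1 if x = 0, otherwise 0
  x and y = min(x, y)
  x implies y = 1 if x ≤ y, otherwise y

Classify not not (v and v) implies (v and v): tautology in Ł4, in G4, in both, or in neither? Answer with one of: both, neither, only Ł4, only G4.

In Ł4: every assignment gives 1 — tautology.
In G4: at v = 1/3 the value is 1/3 — not a tautology.

only Ł4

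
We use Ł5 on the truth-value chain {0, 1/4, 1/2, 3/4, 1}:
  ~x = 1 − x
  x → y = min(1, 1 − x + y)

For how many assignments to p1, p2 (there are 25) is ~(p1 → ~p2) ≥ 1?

1

value 1: 1 assignment (counts)
value 3/4: 2 assignments
value 1/2: 3 assignments
value 1/4: 4 assignments
value 0: 15 assignments
So 1 of the 25 assignments meets the threshold.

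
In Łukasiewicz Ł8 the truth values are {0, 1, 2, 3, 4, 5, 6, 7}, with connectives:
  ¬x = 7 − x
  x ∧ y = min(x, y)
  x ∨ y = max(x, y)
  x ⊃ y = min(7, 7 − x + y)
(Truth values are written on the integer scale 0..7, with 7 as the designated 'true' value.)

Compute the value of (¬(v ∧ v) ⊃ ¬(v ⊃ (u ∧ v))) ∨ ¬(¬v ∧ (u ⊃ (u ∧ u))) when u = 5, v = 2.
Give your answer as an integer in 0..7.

2

v ∧ v = 2 ∧ 2 = 2
¬(v ∧ v) = ¬2 = 5
u ∧ v = 5 ∧ 2 = 2
v ⊃ (u ∧ v) = 2 ⊃ 2 = 7
¬(v ⊃ (u ∧ v)) = ¬7 = 0
¬(v ∧ v) ⊃ ¬(v ⊃ (u ∧ v)) = 5 ⊃ 0 = 2
¬v = ¬2 = 5
u ∧ u = 5 ∧ 5 = 5
u ⊃ (u ∧ u) = 5 ⊃ 5 = 7
¬v ∧ (u ⊃ (u ∧ u)) = 5 ∧ 7 = 5
¬(¬v ∧ (u ⊃ (u ∧ u))) = ¬5 = 2
(¬(v ∧ v) ⊃ ¬(v ⊃ (u ∧ v))) ∨ ¬(¬v ∧ (u ⊃ (u ∧ u))) = 2 ∨ 2 = 2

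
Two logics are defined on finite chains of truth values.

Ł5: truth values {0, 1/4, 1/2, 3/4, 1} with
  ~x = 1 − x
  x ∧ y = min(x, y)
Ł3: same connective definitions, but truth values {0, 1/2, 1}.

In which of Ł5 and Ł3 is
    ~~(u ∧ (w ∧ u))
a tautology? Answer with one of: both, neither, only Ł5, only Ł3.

In Ł5: at u = 0, w = 0 the value is 0 — not a tautology.
In Ł3: at u = 0, w = 0 the value is 0 — not a tautology.

neither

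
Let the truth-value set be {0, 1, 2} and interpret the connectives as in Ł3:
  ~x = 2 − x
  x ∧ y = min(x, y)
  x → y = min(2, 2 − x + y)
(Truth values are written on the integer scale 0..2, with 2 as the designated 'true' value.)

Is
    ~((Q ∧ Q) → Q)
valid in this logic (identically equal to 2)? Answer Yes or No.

Counterexample: take Q = 0.
Q ∧ Q = 0 ∧ 0 = 0
(Q ∧ Q) → Q = 0 → 0 = 2
~((Q ∧ Q) → Q) = ~2 = 0
This gives 0 ≠ 2.

No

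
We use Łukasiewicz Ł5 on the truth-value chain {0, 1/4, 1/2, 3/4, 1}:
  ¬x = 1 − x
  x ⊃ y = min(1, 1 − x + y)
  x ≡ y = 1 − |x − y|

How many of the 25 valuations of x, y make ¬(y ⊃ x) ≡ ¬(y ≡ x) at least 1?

15

value 1: 15 assignments (counts)
value 3/4: 4 assignments
value 1/2: 3 assignments
value 1/4: 2 assignments
value 0: 1 assignment
So 15 of the 25 assignments meet the threshold.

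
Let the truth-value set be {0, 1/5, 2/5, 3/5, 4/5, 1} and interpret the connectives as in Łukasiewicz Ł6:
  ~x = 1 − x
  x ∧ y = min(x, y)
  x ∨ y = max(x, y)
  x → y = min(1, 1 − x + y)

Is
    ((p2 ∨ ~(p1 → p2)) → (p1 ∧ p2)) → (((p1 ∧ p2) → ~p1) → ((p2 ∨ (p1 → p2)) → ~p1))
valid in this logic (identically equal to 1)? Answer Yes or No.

Counterexample: take p1 = 1/5, p2 = 1/5.
p1 → p2 = 1/5 → 1/5 = 1
~(p1 → p2) = ~1 = 0
p2 ∨ ~(p1 → p2) = 1/5 ∨ 0 = 1/5
p1 ∧ p2 = 1/5 ∧ 1/5 = 1/5
(p2 ∨ ~(p1 → p2)) → (p1 ∧ p2) = 1/5 → 1/5 = 1
p1 ∧ p2 = 1/5 ∧ 1/5 = 1/5
~p1 = ~1/5 = 4/5
(p1 ∧ p2) → ~p1 = 1/5 → 4/5 = 1
p1 → p2 = 1/5 → 1/5 = 1
p2 ∨ (p1 → p2) = 1/5 ∨ 1 = 1
~p1 = ~1/5 = 4/5
(p2 ∨ (p1 → p2)) → ~p1 = 1 → 4/5 = 4/5
((p1 ∧ p2) → ~p1) → ((p2 ∨ (p1 → p2)) → ~p1) = 1 → 4/5 = 4/5
((p2 ∨ ~(p1 → p2)) → (p1 ∧ p2)) → (((p1 ∧ p2) → ~p1) → ((p2 ∨ (p1 → p2)) → ~p1)) = 1 → 4/5 = 4/5
This gives 4/5 ≠ 1.

No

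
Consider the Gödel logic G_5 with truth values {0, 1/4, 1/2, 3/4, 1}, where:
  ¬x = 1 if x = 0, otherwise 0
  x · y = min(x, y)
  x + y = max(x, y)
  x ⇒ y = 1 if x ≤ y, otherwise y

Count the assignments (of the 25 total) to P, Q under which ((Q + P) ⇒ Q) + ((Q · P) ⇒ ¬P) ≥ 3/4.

20

value 1: 19 assignments (counts)
value 3/4: 1 assignment (counts)
value 1/2: 2 assignments
value 1/4: 3 assignments
So 20 of the 25 assignments meet the threshold.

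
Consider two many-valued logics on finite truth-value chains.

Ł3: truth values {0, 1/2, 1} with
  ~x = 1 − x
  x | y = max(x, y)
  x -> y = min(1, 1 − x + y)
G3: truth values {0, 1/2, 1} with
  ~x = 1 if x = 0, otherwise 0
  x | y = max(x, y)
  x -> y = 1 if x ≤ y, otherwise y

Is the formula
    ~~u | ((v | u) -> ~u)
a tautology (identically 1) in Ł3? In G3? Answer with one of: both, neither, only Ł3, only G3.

In Ł3: at u = 1/2, v = 1 the value is 1/2 — not a tautology.
In G3: every assignment gives 1 — tautology.

only G3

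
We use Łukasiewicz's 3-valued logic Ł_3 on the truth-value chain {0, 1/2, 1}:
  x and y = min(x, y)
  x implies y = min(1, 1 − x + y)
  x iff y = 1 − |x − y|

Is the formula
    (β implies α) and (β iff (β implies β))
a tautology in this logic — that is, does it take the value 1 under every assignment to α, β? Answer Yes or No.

Counterexample: take α = 0, β = 0.
β implies α = 0 implies 0 = 1
β implies β = 0 implies 0 = 1
β iff (β implies β) = 0 iff 1 = 0
(β implies α) and (β iff (β implies β)) = 1 and 0 = 0
This gives 0 ≠ 1.

No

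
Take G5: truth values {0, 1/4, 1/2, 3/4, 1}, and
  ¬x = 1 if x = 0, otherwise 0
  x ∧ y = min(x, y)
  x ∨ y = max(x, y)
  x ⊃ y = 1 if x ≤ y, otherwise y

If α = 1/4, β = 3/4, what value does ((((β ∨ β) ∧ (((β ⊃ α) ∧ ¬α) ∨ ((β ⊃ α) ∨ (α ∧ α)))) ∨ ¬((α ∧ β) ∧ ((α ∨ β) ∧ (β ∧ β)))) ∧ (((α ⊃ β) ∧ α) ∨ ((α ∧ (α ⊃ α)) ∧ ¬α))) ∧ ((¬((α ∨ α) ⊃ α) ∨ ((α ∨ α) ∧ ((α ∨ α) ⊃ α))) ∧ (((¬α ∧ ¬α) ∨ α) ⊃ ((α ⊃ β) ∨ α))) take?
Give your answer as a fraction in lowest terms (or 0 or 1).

β ∨ β = 3/4 ∨ 3/4 = 3/4
β ⊃ α = 3/4 ⊃ 1/4 = 1/4
¬α = ¬1/4 = 0
(β ⊃ α) ∧ ¬α = 1/4 ∧ 0 = 0
β ⊃ α = 3/4 ⊃ 1/4 = 1/4
α ∧ α = 1/4 ∧ 1/4 = 1/4
(β ⊃ α) ∨ (α ∧ α) = 1/4 ∨ 1/4 = 1/4
((β ⊃ α) ∧ ¬α) ∨ ((β ⊃ α) ∨ (α ∧ α)) = 0 ∨ 1/4 = 1/4
(β ∨ β) ∧ (((β ⊃ α) ∧ ¬α) ∨ ((β ⊃ α) ∨ (α ∧ α))) = 3/4 ∧ 1/4 = 1/4
α ∧ β = 1/4 ∧ 3/4 = 1/4
α ∨ β = 1/4 ∨ 3/4 = 3/4
β ∧ β = 3/4 ∧ 3/4 = 3/4
(α ∨ β) ∧ (β ∧ β) = 3/4 ∧ 3/4 = 3/4
(α ∧ β) ∧ ((α ∨ β) ∧ (β ∧ β)) = 1/4 ∧ 3/4 = 1/4
¬((α ∧ β) ∧ ((α ∨ β) ∧ (β ∧ β))) = ¬1/4 = 0
((β ∨ β) ∧ (((β ⊃ α) ∧ ¬α) ∨ ((β ⊃ α) ∨ (α ∧ α)))) ∨ ¬((α ∧ β) ∧ ((α ∨ β) ∧ (β ∧ β))) = 1/4 ∨ 0 = 1/4
α ⊃ β = 1/4 ⊃ 3/4 = 1
(α ⊃ β) ∧ α = 1 ∧ 1/4 = 1/4
α ⊃ α = 1/4 ⊃ 1/4 = 1
α ∧ (α ⊃ α) = 1/4 ∧ 1 = 1/4
¬α = ¬1/4 = 0
(α ∧ (α ⊃ α)) ∧ ¬α = 1/4 ∧ 0 = 0
((α ⊃ β) ∧ α) ∨ ((α ∧ (α ⊃ α)) ∧ ¬α) = 1/4 ∨ 0 = 1/4
(((β ∨ β) ∧ (((β ⊃ α) ∧ ¬α) ∨ ((β ⊃ α) ∨ (α ∧ α)))) ∨ ¬((α ∧ β) ∧ ((α ∨ β) ∧ (β ∧ β)))) ∧ (((α ⊃ β) ∧ α) ∨ ((α ∧ (α ⊃ α)) ∧ ¬α)) = 1/4 ∧ 1/4 = 1/4
α ∨ α = 1/4 ∨ 1/4 = 1/4
(α ∨ α) ⊃ α = 1/4 ⊃ 1/4 = 1
¬((α ∨ α) ⊃ α) = ¬1 = 0
α ∨ α = 1/4 ∨ 1/4 = 1/4
α ∨ α = 1/4 ∨ 1/4 = 1/4
(α ∨ α) ⊃ α = 1/4 ⊃ 1/4 = 1
(α ∨ α) ∧ ((α ∨ α) ⊃ α) = 1/4 ∧ 1 = 1/4
¬((α ∨ α) ⊃ α) ∨ ((α ∨ α) ∧ ((α ∨ α) ⊃ α)) = 0 ∨ 1/4 = 1/4
¬α = ¬1/4 = 0
¬α = ¬1/4 = 0
¬α ∧ ¬α = 0 ∧ 0 = 0
(¬α ∧ ¬α) ∨ α = 0 ∨ 1/4 = 1/4
α ⊃ β = 1/4 ⊃ 3/4 = 1
(α ⊃ β) ∨ α = 1 ∨ 1/4 = 1
((¬α ∧ ¬α) ∨ α) ⊃ ((α ⊃ β) ∨ α) = 1/4 ⊃ 1 = 1
(¬((α ∨ α) ⊃ α) ∨ ((α ∨ α) ∧ ((α ∨ α) ⊃ α))) ∧ (((¬α ∧ ¬α) ∨ α) ⊃ ((α ⊃ β) ∨ α)) = 1/4 ∧ 1 = 1/4
((((β ∨ β) ∧ (((β ⊃ α) ∧ ¬α) ∨ ((β ⊃ α) ∨ (α ∧ α)))) ∨ ¬((α ∧ β) ∧ ((α ∨ β) ∧ (β ∧ β)))) ∧ (((α ⊃ β) ∧ α) ∨ ((α ∧ (α ⊃ α)) ∧ ¬α))) ∧ ((¬((α ∨ α) ⊃ α) ∨ ((α ∨ α) ∧ ((α ∨ α) ⊃ α))) ∧ (((¬α ∧ ¬α) ∨ α) ⊃ ((α ⊃ β) ∨ α))) = 1/4 ∧ 1/4 = 1/4

1/4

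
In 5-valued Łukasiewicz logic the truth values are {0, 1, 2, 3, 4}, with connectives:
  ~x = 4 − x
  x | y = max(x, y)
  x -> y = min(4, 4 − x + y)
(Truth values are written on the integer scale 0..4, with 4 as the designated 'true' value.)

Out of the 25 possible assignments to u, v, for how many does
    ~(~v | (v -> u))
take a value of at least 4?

1

value 4: 1 assignment (counts)
value 3: 2 assignments
value 2: 3 assignments
value 1: 4 assignments
value 0: 15 assignments
So 1 of the 25 assignments meets the threshold.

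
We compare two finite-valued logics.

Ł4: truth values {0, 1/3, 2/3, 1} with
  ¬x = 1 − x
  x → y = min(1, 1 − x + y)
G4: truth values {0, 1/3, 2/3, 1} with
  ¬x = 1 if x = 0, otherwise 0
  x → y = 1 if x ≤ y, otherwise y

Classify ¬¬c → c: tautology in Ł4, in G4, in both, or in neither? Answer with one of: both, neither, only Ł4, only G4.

In Ł4: every assignment gives 1 — tautology.
In G4: at c = 1/3 the value is 1/3 — not a tautology.

only Ł4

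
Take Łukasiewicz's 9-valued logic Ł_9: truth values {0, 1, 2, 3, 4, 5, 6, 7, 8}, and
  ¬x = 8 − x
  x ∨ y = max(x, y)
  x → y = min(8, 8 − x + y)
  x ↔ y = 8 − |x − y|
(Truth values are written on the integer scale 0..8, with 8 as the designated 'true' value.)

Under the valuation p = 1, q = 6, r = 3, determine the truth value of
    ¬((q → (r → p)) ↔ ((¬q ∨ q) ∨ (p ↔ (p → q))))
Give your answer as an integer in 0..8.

2

r → p = 3 → 1 = 6
q → (r → p) = 6 → 6 = 8
¬q = ¬6 = 2
¬q ∨ q = 2 ∨ 6 = 6
p → q = 1 → 6 = 8
p ↔ (p → q) = 1 ↔ 8 = 1
(¬q ∨ q) ∨ (p ↔ (p → q)) = 6 ∨ 1 = 6
(q → (r → p)) ↔ ((¬q ∨ q) ∨ (p ↔ (p → q))) = 8 ↔ 6 = 6
¬((q → (r → p)) ↔ ((¬q ∨ q) ∨ (p ↔ (p → q)))) = ¬6 = 2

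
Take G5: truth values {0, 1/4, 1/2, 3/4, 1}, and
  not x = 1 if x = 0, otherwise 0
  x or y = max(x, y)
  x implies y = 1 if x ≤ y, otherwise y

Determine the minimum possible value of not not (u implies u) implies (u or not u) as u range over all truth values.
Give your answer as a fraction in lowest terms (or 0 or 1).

Take u = 1/4:
u implies u = 1/4 implies 1/4 = 1
not (u implies u) = not 1 = 0
not not (u implies u) = not 0 = 1
not u = not 1/4 = 0
u or not u = 1/4 or 0 = 1/4
not not (u implies u) implies (u or not u) = 1 implies 1/4 = 1/4
No assignment yields a value below 1/4, so this is the minimum.

1/4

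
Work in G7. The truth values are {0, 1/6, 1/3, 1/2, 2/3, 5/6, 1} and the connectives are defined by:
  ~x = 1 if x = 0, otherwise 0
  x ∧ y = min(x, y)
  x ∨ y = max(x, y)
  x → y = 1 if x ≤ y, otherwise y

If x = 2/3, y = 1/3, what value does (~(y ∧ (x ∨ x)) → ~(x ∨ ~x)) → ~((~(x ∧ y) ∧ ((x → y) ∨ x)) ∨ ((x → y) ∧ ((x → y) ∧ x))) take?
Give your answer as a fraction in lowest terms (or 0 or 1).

x ∨ x = 2/3 ∨ 2/3 = 2/3
y ∧ (x ∨ x) = 1/3 ∧ 2/3 = 1/3
~(y ∧ (x ∨ x)) = ~1/3 = 0
~x = ~2/3 = 0
x ∨ ~x = 2/3 ∨ 0 = 2/3
~(x ∨ ~x) = ~2/3 = 0
~(y ∧ (x ∨ x)) → ~(x ∨ ~x) = 0 → 0 = 1
x ∧ y = 2/3 ∧ 1/3 = 1/3
~(x ∧ y) = ~1/3 = 0
x → y = 2/3 → 1/3 = 1/3
(x → y) ∨ x = 1/3 ∨ 2/3 = 2/3
~(x ∧ y) ∧ ((x → y) ∨ x) = 0 ∧ 2/3 = 0
x → y = 2/3 → 1/3 = 1/3
x → y = 2/3 → 1/3 = 1/3
(x → y) ∧ x = 1/3 ∧ 2/3 = 1/3
(x → y) ∧ ((x → y) ∧ x) = 1/3 ∧ 1/3 = 1/3
(~(x ∧ y) ∧ ((x → y) ∨ x)) ∨ ((x → y) ∧ ((x → y) ∧ x)) = 0 ∨ 1/3 = 1/3
~((~(x ∧ y) ∧ ((x → y) ∨ x)) ∨ ((x → y) ∧ ((x → y) ∧ x))) = ~1/3 = 0
(~(y ∧ (x ∨ x)) → ~(x ∨ ~x)) → ~((~(x ∧ y) ∧ ((x → y) ∨ x)) ∨ ((x → y) ∧ ((x → y) ∧ x))) = 1 → 0 = 0

0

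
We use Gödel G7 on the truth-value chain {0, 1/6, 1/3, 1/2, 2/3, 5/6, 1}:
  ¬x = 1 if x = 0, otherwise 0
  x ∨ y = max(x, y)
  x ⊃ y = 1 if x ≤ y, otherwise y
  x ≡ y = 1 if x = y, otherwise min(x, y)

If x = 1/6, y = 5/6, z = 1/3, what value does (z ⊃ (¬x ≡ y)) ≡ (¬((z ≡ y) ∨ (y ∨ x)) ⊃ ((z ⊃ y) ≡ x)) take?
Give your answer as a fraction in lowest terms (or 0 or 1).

0

¬x = ¬1/6 = 0
¬x ≡ y = 0 ≡ 5/6 = 0
z ⊃ (¬x ≡ y) = 1/3 ⊃ 0 = 0
z ≡ y = 1/3 ≡ 5/6 = 1/3
y ∨ x = 5/6 ∨ 1/6 = 5/6
(z ≡ y) ∨ (y ∨ x) = 1/3 ∨ 5/6 = 5/6
¬((z ≡ y) ∨ (y ∨ x)) = ¬5/6 = 0
z ⊃ y = 1/3 ⊃ 5/6 = 1
(z ⊃ y) ≡ x = 1 ≡ 1/6 = 1/6
¬((z ≡ y) ∨ (y ∨ x)) ⊃ ((z ⊃ y) ≡ x) = 0 ⊃ 1/6 = 1
(z ⊃ (¬x ≡ y)) ≡ (¬((z ≡ y) ∨ (y ∨ x)) ⊃ ((z ⊃ y) ≡ x)) = 0 ≡ 1 = 0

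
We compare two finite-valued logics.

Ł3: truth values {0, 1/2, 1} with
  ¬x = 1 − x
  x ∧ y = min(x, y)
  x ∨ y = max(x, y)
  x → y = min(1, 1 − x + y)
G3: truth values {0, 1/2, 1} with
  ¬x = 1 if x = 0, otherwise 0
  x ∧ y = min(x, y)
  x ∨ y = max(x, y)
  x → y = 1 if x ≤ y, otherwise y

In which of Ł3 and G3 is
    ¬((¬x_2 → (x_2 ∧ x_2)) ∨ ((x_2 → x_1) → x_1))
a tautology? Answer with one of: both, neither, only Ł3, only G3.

In Ł3: at x_1 = 0, x_2 = 1/2 the value is 0 — not a tautology.
In G3: at x_1 = 0, x_2 = 1/2 the value is 0 — not a tautology.

neither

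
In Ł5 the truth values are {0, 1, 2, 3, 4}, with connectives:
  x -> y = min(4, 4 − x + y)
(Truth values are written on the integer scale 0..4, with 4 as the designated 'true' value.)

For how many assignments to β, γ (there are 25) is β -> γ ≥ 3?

value 4: 15 assignments (counts)
value 3: 4 assignments (counts)
value 2: 3 assignments
value 1: 2 assignments
value 0: 1 assignment
So 19 of the 25 assignments meet the threshold.

19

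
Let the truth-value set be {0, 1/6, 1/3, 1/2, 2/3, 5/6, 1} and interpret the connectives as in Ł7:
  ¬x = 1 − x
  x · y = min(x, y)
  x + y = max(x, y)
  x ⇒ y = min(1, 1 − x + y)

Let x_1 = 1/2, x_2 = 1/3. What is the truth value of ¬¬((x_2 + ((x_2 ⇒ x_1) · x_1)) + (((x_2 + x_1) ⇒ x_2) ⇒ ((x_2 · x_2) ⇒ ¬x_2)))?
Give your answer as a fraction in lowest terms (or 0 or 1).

x_2 ⇒ x_1 = 1/3 ⇒ 1/2 = 1
(x_2 ⇒ x_1) · x_1 = 1 · 1/2 = 1/2
x_2 + ((x_2 ⇒ x_1) · x_1) = 1/3 + 1/2 = 1/2
x_2 + x_1 = 1/3 + 1/2 = 1/2
(x_2 + x_1) ⇒ x_2 = 1/2 ⇒ 1/3 = 5/6
x_2 · x_2 = 1/3 · 1/3 = 1/3
¬x_2 = ¬1/3 = 2/3
(x_2 · x_2) ⇒ ¬x_2 = 1/3 ⇒ 2/3 = 1
((x_2 + x_1) ⇒ x_2) ⇒ ((x_2 · x_2) ⇒ ¬x_2) = 5/6 ⇒ 1 = 1
(x_2 + ((x_2 ⇒ x_1) · x_1)) + (((x_2 + x_1) ⇒ x_2) ⇒ ((x_2 · x_2) ⇒ ¬x_2)) = 1/2 + 1 = 1
¬((x_2 + ((x_2 ⇒ x_1) · x_1)) + (((x_2 + x_1) ⇒ x_2) ⇒ ((x_2 · x_2) ⇒ ¬x_2))) = ¬1 = 0
¬¬((x_2 + ((x_2 ⇒ x_1) · x_1)) + (((x_2 + x_1) ⇒ x_2) ⇒ ((x_2 · x_2) ⇒ ¬x_2))) = ¬0 = 1

1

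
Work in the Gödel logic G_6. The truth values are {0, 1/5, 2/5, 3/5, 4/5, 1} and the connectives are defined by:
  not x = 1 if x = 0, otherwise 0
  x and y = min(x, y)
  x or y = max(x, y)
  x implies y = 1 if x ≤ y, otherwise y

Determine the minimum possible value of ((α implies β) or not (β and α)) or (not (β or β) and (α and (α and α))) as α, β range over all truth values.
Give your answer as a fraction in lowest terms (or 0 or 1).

Take α = 2/5, β = 1/5:
α implies β = 2/5 implies 1/5 = 1/5
β and α = 1/5 and 2/5 = 1/5
not (β and α) = not 1/5 = 0
(α implies β) or not (β and α) = 1/5 or 0 = 1/5
β or β = 1/5 or 1/5 = 1/5
not (β or β) = not 1/5 = 0
α and α = 2/5 and 2/5 = 2/5
α and (α and α) = 2/5 and 2/5 = 2/5
not (β or β) and (α and (α and α)) = 0 and 2/5 = 0
((α implies β) or not (β and α)) or (not (β or β) and (α and (α and α))) = 1/5 or 0 = 1/5
No assignment yields a value below 1/5, so this is the minimum.

1/5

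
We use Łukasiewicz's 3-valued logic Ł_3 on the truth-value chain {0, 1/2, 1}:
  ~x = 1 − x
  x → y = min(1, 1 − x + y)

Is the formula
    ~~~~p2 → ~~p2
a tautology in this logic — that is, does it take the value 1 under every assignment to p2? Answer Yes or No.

p2 = 0 ↦ 1
p2 = 1/2 ↦ 1
p2 = 1 ↦ 1
Every assignment gives a value ≥ 1.

Yes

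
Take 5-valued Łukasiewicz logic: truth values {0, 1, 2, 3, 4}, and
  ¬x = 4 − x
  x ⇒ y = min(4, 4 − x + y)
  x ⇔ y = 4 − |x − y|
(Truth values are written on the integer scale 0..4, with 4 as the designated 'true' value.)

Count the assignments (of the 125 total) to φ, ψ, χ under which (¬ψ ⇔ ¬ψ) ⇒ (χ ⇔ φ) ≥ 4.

value 4: 25 assignments (counts)
value 3: 40 assignments
value 2: 30 assignments
value 1: 20 assignments
value 0: 10 assignments
So 25 of the 125 assignments meet the threshold.

25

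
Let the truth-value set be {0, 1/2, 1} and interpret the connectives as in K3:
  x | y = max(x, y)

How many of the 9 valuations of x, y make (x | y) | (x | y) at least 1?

5

x = 0, y = 0 ↦ 0  <
x = 0, y = 1/2 ↦ 1/2  <
x = 0, y = 1 ↦ 1  ≥
x = 1/2, y = 0 ↦ 1/2  <
x = 1/2, y = 1/2 ↦ 1/2  <
x = 1/2, y = 1 ↦ 1  ≥
x = 1, y = 0 ↦ 1  ≥
x = 1, y = 1/2 ↦ 1  ≥
x = 1, y = 1 ↦ 1  ≥
So 5 of the 9 assignments meet the threshold.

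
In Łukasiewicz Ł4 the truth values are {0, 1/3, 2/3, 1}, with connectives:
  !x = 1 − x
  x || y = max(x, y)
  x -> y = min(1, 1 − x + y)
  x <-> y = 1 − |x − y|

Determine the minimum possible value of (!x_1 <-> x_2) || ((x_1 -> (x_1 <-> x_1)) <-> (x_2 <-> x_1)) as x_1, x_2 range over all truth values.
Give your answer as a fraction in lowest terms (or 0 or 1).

Take x_1 = 0, x_2 = 1/3:
!x_1 = !0 = 1
!x_1 <-> x_2 = 1 <-> 1/3 = 1/3
x_1 <-> x_1 = 0 <-> 0 = 1
x_1 -> (x_1 <-> x_1) = 0 -> 1 = 1
x_2 <-> x_1 = 1/3 <-> 0 = 2/3
(x_1 -> (x_1 <-> x_1)) <-> (x_2 <-> x_1) = 1 <-> 2/3 = 2/3
(!x_1 <-> x_2) || ((x_1 -> (x_1 <-> x_1)) <-> (x_2 <-> x_1)) = 1/3 || 2/3 = 2/3
No assignment yields a value below 2/3, so this is the minimum.

2/3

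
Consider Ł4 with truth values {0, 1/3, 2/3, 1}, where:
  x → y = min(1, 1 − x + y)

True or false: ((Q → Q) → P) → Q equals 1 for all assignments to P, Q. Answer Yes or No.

No

Counterexample: take P = 1/3, Q = 0.
Q → Q = 0 → 0 = 1
(Q → Q) → P = 1 → 1/3 = 1/3
((Q → Q) → P) → Q = 1/3 → 0 = 2/3
This gives 2/3 ≠ 1.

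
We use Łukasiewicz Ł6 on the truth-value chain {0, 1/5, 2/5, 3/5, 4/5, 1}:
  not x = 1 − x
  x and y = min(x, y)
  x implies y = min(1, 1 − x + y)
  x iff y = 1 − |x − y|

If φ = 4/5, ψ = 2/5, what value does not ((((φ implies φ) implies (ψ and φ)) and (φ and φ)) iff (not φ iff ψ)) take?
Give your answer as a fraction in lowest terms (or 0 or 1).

φ implies φ = 4/5 implies 4/5 = 1
ψ and φ = 2/5 and 4/5 = 2/5
(φ implies φ) implies (ψ and φ) = 1 implies 2/5 = 2/5
φ and φ = 4/5 and 4/5 = 4/5
((φ implies φ) implies (ψ and φ)) and (φ and φ) = 2/5 and 4/5 = 2/5
not φ = not 4/5 = 1/5
not φ iff ψ = 1/5 iff 2/5 = 4/5
(((φ implies φ) implies (ψ and φ)) and (φ and φ)) iff (not φ iff ψ) = 2/5 iff 4/5 = 3/5
not ((((φ implies φ) implies (ψ and φ)) and (φ and φ)) iff (not φ iff ψ)) = not 3/5 = 2/5

2/5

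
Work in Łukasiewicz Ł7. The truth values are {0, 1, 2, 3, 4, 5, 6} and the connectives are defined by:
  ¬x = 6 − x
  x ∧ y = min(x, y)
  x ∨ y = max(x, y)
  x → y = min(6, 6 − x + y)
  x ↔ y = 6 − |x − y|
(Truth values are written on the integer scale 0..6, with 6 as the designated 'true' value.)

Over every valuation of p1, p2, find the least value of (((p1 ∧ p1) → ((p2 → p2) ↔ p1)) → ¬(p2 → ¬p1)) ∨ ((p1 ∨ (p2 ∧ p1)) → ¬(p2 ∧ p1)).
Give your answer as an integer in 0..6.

Take p1 = 5, p2 = 4:
p1 ∧ p1 = 5 ∧ 5 = 5
p2 → p2 = 4 → 4 = 6
(p2 → p2) ↔ p1 = 6 ↔ 5 = 5
(p1 ∧ p1) → ((p2 → p2) ↔ p1) = 5 → 5 = 6
¬p1 = ¬5 = 1
p2 → ¬p1 = 4 → 1 = 3
¬(p2 → ¬p1) = ¬3 = 3
((p1 ∧ p1) → ((p2 → p2) ↔ p1)) → ¬(p2 → ¬p1) = 6 → 3 = 3
p2 ∧ p1 = 4 ∧ 5 = 4
p1 ∨ (p2 ∧ p1) = 5 ∨ 4 = 5
p2 ∧ p1 = 4 ∧ 5 = 4
¬(p2 ∧ p1) = ¬4 = 2
(p1 ∨ (p2 ∧ p1)) → ¬(p2 ∧ p1) = 5 → 2 = 3
(((p1 ∧ p1) → ((p2 → p2) ↔ p1)) → ¬(p2 → ¬p1)) ∨ ((p1 ∨ (p2 ∧ p1)) → ¬(p2 ∧ p1)) = 3 ∨ 3 = 3
No assignment yields a value below 3, so this is the minimum.

3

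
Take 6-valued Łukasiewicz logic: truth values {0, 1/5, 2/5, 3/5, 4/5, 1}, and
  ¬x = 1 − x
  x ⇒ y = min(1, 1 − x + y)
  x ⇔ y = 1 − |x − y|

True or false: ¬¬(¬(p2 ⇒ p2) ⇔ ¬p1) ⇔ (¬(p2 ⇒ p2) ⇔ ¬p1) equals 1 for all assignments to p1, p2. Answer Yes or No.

Yes

At p1 = 2/5, p2 = 3/5, for instance:
p2 ⇒ p2 = 3/5 ⇒ 3/5 = 1
¬(p2 ⇒ p2) = ¬1 = 0
¬p1 = ¬2/5 = 3/5
¬(p2 ⇒ p2) ⇔ ¬p1 = 0 ⇔ 3/5 = 2/5
¬(¬(p2 ⇒ p2) ⇔ ¬p1) = ¬2/5 = 3/5
¬¬(¬(p2 ⇒ p2) ⇔ ¬p1) = ¬3/5 = 2/5
¬¬(¬(p2 ⇒ p2) ⇔ ¬p1) ⇔ (¬(p2 ⇒ p2) ⇔ ¬p1) = 2/5 ⇔ 2/5 = 1
and checking the remaining 35 assignments likewise gives ≥ 1 in every case.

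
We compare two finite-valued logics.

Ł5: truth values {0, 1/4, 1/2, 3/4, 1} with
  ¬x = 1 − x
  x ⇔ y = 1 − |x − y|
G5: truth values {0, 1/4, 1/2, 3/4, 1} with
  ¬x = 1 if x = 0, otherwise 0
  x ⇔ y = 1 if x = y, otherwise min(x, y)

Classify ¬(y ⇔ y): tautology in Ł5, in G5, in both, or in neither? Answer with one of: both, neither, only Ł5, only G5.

In Ł5: at y = 0 the value is 0 — not a tautology.
In G5: at y = 0 the value is 0 — not a tautology.

neither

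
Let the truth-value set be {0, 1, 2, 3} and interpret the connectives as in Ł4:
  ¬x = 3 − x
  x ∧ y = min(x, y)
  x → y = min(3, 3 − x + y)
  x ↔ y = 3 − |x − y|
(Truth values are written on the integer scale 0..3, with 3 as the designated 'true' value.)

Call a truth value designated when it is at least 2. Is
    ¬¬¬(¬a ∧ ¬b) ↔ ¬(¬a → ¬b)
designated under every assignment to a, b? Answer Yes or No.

No

Counterexample: take a = 2, b = 0.
¬a = ¬2 = 1
¬b = ¬0 = 3
¬a ∧ ¬b = 1 ∧ 3 = 1
¬(¬a ∧ ¬b) = ¬1 = 2
¬¬(¬a ∧ ¬b) = ¬2 = 1
¬¬¬(¬a ∧ ¬b) = ¬1 = 2
¬a = ¬2 = 1
¬b = ¬0 = 3
¬a → ¬b = 1 → 3 = 3
¬(¬a → ¬b) = ¬3 = 0
¬¬¬(¬a ∧ ¬b) ↔ ¬(¬a → ¬b) = 2 ↔ 0 = 1
This gives 1, which is below 2.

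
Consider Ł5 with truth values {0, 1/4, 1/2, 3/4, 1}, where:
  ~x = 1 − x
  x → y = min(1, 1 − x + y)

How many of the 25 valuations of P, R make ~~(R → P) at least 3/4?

value 1: 15 assignments (counts)
value 3/4: 4 assignments (counts)
value 1/2: 3 assignments
value 1/4: 2 assignments
value 0: 1 assignment
So 19 of the 25 assignments meet the threshold.

19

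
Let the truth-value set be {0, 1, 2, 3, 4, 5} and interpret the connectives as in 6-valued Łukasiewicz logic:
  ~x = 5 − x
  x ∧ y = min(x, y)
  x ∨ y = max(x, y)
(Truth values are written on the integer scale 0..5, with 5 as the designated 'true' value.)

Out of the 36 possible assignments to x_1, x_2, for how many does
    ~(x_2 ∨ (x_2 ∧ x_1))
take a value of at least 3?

18

value 5: 6 assignments (counts)
value 4: 6 assignments (counts)
value 3: 6 assignments (counts)
value 2: 6 assignments
value 1: 6 assignments
value 0: 6 assignments
So 18 of the 36 assignments meet the threshold.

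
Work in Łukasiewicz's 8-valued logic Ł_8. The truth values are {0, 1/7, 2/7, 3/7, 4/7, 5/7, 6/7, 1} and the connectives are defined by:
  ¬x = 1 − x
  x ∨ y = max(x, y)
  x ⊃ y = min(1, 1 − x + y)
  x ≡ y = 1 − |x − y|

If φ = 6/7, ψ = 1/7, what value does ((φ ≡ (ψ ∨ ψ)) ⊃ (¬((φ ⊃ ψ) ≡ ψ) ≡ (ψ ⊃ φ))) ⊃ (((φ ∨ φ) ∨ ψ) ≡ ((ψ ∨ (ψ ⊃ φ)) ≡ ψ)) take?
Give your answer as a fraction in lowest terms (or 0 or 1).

3/7

ψ ∨ ψ = 1/7 ∨ 1/7 = 1/7
φ ≡ (ψ ∨ ψ) = 6/7 ≡ 1/7 = 2/7
φ ⊃ ψ = 6/7 ⊃ 1/7 = 2/7
(φ ⊃ ψ) ≡ ψ = 2/7 ≡ 1/7 = 6/7
¬((φ ⊃ ψ) ≡ ψ) = ¬6/7 = 1/7
ψ ⊃ φ = 1/7 ⊃ 6/7 = 1
¬((φ ⊃ ψ) ≡ ψ) ≡ (ψ ⊃ φ) = 1/7 ≡ 1 = 1/7
(φ ≡ (ψ ∨ ψ)) ⊃ (¬((φ ⊃ ψ) ≡ ψ) ≡ (ψ ⊃ φ)) = 2/7 ⊃ 1/7 = 6/7
φ ∨ φ = 6/7 ∨ 6/7 = 6/7
(φ ∨ φ) ∨ ψ = 6/7 ∨ 1/7 = 6/7
ψ ⊃ φ = 1/7 ⊃ 6/7 = 1
ψ ∨ (ψ ⊃ φ) = 1/7 ∨ 1 = 1
(ψ ∨ (ψ ⊃ φ)) ≡ ψ = 1 ≡ 1/7 = 1/7
((φ ∨ φ) ∨ ψ) ≡ ((ψ ∨ (ψ ⊃ φ)) ≡ ψ) = 6/7 ≡ 1/7 = 2/7
((φ ≡ (ψ ∨ ψ)) ⊃ (¬((φ ⊃ ψ) ≡ ψ) ≡ (ψ ⊃ φ))) ⊃ (((φ ∨ φ) ∨ ψ) ≡ ((ψ ∨ (ψ ⊃ φ)) ≡ ψ)) = 6/7 ⊃ 2/7 = 3/7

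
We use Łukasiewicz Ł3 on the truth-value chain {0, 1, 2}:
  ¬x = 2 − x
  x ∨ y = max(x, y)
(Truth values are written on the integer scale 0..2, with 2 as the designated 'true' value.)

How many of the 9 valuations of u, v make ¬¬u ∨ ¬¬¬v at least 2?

u = 0, v = 0 ↦ 2  ≥
u = 0, v = 1 ↦ 1  <
u = 0, v = 2 ↦ 0  <
u = 1, v = 0 ↦ 2  ≥
u = 1, v = 1 ↦ 1  <
u = 1, v = 2 ↦ 1  <
u = 2, v = 0 ↦ 2  ≥
u = 2, v = 1 ↦ 2  ≥
u = 2, v = 2 ↦ 2  ≥
So 5 of the 9 assignments meet the threshold.

5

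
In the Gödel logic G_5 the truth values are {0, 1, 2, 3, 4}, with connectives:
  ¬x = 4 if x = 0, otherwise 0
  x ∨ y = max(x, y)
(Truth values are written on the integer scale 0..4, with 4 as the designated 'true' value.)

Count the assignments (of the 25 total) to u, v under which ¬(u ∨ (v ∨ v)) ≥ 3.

value 4: 1 assignment (counts)
value 0: 24 assignments
So 1 of the 25 assignments meets the threshold.

1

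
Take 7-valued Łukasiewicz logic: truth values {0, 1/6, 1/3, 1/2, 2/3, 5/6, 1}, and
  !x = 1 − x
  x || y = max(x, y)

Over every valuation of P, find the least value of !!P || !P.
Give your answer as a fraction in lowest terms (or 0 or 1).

Take P = 1/2:
!P = !1/2 = 1/2
!!P = !1/2 = 1/2
!P = !1/2 = 1/2
!!P || !P = 1/2 || 1/2 = 1/2
No assignment yields a value below 1/2, so this is the minimum.

1/2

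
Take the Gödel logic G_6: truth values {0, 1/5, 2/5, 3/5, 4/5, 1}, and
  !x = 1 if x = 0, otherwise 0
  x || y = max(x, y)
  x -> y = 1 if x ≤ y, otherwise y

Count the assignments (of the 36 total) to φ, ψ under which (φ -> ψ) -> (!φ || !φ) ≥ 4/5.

11

value 1: 11 assignments (counts)
value 0: 25 assignments
So 11 of the 36 assignments meet the threshold.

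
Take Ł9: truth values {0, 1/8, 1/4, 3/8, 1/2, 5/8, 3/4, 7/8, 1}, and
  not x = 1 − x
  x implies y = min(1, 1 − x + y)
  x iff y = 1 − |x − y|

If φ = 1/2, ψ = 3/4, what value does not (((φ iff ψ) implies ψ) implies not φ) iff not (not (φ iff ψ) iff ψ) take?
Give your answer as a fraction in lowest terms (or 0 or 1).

φ iff ψ = 1/2 iff 3/4 = 3/4
(φ iff ψ) implies ψ = 3/4 implies 3/4 = 1
not φ = not 1/2 = 1/2
((φ iff ψ) implies ψ) implies not φ = 1 implies 1/2 = 1/2
not (((φ iff ψ) implies ψ) implies not φ) = not 1/2 = 1/2
φ iff ψ = 1/2 iff 3/4 = 3/4
not (φ iff ψ) = not 3/4 = 1/4
not (φ iff ψ) iff ψ = 1/4 iff 3/4 = 1/2
not (not (φ iff ψ) iff ψ) = not 1/2 = 1/2
not (((φ iff ψ) implies ψ) implies not φ) iff not (not (φ iff ψ) iff ψ) = 1/2 iff 1/2 = 1

1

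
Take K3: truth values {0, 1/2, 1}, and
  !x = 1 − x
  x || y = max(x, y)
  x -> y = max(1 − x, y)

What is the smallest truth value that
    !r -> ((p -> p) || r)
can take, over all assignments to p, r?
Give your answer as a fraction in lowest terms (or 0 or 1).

Take p = 1/2, r = 0:
!r = !0 = 1
p -> p = 1/2 -> 1/2 = 1/2
(p -> p) || r = 1/2 || 0 = 1/2
!r -> ((p -> p) || r) = 1 -> 1/2 = 1/2
No assignment yields a value below 1/2, so this is the minimum.

1/2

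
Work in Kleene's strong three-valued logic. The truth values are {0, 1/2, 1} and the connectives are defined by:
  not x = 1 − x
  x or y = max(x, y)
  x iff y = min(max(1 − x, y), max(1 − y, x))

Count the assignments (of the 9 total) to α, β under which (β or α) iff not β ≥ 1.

α = 0, β = 0 ↦ 0  <
α = 0, β = 1/2 ↦ 1/2  <
α = 0, β = 1 ↦ 0  <
α = 1/2, β = 0 ↦ 1/2  <
α = 1/2, β = 1/2 ↦ 1/2  <
α = 1/2, β = 1 ↦ 0  <
α = 1, β = 0 ↦ 1  ≥
α = 1, β = 1/2 ↦ 1/2  <
α = 1, β = 1 ↦ 0  <
So 1 of the 9 assignments meets the threshold.

1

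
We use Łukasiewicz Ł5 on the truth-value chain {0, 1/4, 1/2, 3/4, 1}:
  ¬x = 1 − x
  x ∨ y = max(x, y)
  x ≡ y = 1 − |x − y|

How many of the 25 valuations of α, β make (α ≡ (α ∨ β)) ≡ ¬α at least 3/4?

8

value 1: 3 assignments (counts)
value 3/4: 5 assignments (counts)
value 1/2: 6 assignments
value 1/4: 5 assignments
value 0: 6 assignments
So 8 of the 25 assignments meet the threshold.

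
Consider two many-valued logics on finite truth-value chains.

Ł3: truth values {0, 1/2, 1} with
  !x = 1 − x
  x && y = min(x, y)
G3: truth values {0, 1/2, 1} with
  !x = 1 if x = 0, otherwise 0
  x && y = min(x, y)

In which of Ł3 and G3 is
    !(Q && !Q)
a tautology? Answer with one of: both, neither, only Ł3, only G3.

only G3

In Ł3: at Q = 1/2 the value is 1/2 — not a tautology.
In G3: every assignment gives 1 — tautology.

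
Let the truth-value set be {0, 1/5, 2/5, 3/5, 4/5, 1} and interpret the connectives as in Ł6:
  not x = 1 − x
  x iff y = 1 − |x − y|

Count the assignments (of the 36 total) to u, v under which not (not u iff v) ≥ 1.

2

value 1: 2 assignments (counts)
value 4/5: 4 assignments
value 3/5: 6 assignments
value 2/5: 8 assignments
value 1/5: 10 assignments
value 0: 6 assignments
So 2 of the 36 assignments meet the threshold.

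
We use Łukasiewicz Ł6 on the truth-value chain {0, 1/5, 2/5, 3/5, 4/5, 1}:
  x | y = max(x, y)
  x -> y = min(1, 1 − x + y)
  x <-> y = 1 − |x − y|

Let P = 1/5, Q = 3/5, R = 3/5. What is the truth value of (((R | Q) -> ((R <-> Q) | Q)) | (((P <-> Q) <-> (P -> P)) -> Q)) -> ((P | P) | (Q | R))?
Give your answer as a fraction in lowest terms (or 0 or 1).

R | Q = 3/5 | 3/5 = 3/5
R <-> Q = 3/5 <-> 3/5 = 1
(R <-> Q) | Q = 1 | 3/5 = 1
(R | Q) -> ((R <-> Q) | Q) = 3/5 -> 1 = 1
P <-> Q = 1/5 <-> 3/5 = 3/5
P -> P = 1/5 -> 1/5 = 1
(P <-> Q) <-> (P -> P) = 3/5 <-> 1 = 3/5
((P <-> Q) <-> (P -> P)) -> Q = 3/5 -> 3/5 = 1
((R | Q) -> ((R <-> Q) | Q)) | (((P <-> Q) <-> (P -> P)) -> Q) = 1 | 1 = 1
P | P = 1/5 | 1/5 = 1/5
Q | R = 3/5 | 3/5 = 3/5
(P | P) | (Q | R) = 1/5 | 3/5 = 3/5
(((R | Q) -> ((R <-> Q) | Q)) | (((P <-> Q) <-> (P -> P)) -> Q)) -> ((P | P) | (Q | R)) = 1 -> 3/5 = 3/5

3/5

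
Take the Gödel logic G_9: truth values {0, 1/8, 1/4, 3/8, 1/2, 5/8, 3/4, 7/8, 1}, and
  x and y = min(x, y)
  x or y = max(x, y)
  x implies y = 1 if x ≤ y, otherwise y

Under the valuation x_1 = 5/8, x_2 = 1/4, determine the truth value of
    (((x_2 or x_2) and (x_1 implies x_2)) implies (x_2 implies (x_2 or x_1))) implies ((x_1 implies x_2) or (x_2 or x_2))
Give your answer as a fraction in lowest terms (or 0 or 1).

1/4

x_2 or x_2 = 1/4 or 1/4 = 1/4
x_1 implies x_2 = 5/8 implies 1/4 = 1/4
(x_2 or x_2) and (x_1 implies x_2) = 1/4 and 1/4 = 1/4
x_2 or x_1 = 1/4 or 5/8 = 5/8
x_2 implies (x_2 or x_1) = 1/4 implies 5/8 = 1
((x_2 or x_2) and (x_1 implies x_2)) implies (x_2 implies (x_2 or x_1)) = 1/4 implies 1 = 1
x_1 implies x_2 = 5/8 implies 1/4 = 1/4
x_2 or x_2 = 1/4 or 1/4 = 1/4
(x_1 implies x_2) or (x_2 or x_2) = 1/4 or 1/4 = 1/4
(((x_2 or x_2) and (x_1 implies x_2)) implies (x_2 implies (x_2 or x_1))) implies ((x_1 implies x_2) or (x_2 or x_2)) = 1 implies 1/4 = 1/4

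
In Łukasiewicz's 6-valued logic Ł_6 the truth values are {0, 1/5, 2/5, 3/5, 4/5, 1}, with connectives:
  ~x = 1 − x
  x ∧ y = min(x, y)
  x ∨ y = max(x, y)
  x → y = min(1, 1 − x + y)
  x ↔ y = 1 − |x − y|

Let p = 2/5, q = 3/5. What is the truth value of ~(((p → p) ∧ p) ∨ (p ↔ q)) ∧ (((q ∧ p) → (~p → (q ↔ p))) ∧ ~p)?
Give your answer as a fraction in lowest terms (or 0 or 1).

p → p = 2/5 → 2/5 = 1
(p → p) ∧ p = 1 ∧ 2/5 = 2/5
p ↔ q = 2/5 ↔ 3/5 = 4/5
((p → p) ∧ p) ∨ (p ↔ q) = 2/5 ∨ 4/5 = 4/5
~(((p → p) ∧ p) ∨ (p ↔ q)) = ~4/5 = 1/5
q ∧ p = 3/5 ∧ 2/5 = 2/5
~p = ~2/5 = 3/5
q ↔ p = 3/5 ↔ 2/5 = 4/5
~p → (q ↔ p) = 3/5 → 4/5 = 1
(q ∧ p) → (~p → (q ↔ p)) = 2/5 → 1 = 1
~p = ~2/5 = 3/5
((q ∧ p) → (~p → (q ↔ p))) ∧ ~p = 1 ∧ 3/5 = 3/5
~(((p → p) ∧ p) ∨ (p ↔ q)) ∧ (((q ∧ p) → (~p → (q ↔ p))) ∧ ~p) = 1/5 ∧ 3/5 = 1/5

1/5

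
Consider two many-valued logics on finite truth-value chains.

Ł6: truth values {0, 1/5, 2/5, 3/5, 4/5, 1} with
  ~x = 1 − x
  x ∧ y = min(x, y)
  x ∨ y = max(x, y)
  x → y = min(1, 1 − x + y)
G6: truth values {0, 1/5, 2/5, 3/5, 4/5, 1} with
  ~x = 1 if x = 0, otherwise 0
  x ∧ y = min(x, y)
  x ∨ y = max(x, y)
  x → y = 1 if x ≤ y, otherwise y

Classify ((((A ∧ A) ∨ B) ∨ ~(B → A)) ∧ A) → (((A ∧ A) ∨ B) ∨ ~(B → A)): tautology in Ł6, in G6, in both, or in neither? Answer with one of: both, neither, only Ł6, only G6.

both

In Ł6: every assignment gives 1 — tautology.
In G6: every assignment gives 1 — tautology.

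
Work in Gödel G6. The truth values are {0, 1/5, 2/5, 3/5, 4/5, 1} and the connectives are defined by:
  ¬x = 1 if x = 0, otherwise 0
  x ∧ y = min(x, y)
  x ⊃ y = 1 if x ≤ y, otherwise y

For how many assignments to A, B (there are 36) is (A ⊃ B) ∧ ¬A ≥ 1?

value 1: 6 assignments (counts)
value 0: 30 assignments
So 6 of the 36 assignments meet the threshold.

6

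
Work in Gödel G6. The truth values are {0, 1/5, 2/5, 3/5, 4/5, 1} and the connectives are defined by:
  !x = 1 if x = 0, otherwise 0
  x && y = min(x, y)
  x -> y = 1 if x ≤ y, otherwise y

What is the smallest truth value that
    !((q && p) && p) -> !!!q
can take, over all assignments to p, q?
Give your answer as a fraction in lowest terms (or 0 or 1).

0

Take p = 0, q = 1/5:
q && p = 1/5 && 0 = 0
(q && p) && p = 0 && 0 = 0
!((q && p) && p) = !0 = 1
!q = !1/5 = 0
!!q = !0 = 1
!!!q = !1 = 0
!((q && p) && p) -> !!!q = 1 -> 0 = 0
No assignment yields a value below 0, so this is the minimum.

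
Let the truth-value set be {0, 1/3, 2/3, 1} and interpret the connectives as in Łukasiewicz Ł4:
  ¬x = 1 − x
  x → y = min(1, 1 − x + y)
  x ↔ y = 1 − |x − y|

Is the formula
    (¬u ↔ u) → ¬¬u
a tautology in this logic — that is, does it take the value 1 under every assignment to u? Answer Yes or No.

No

Counterexample: take u = 1/3.
¬u = ¬1/3 = 2/3
¬u ↔ u = 2/3 ↔ 1/3 = 2/3
¬u = ¬1/3 = 2/3
¬¬u = ¬2/3 = 1/3
(¬u ↔ u) → ¬¬u = 2/3 → 1/3 = 2/3
This gives 2/3 ≠ 1.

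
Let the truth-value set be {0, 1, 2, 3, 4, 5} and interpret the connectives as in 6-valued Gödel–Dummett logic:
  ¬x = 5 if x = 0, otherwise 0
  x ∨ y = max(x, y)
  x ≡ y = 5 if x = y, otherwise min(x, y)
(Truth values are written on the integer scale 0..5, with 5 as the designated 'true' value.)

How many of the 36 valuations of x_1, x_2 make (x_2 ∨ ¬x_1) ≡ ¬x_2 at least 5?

value 5: 1 assignment (counts)
value 0: 35 assignments
So 1 of the 36 assignments meets the threshold.

1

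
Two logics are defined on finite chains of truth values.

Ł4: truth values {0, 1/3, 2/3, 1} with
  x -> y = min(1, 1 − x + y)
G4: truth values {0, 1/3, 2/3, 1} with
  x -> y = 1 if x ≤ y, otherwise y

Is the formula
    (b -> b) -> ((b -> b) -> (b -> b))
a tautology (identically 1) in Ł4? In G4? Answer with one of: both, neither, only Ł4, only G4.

In Ł4: every assignment gives 1 — tautology.
In G4: every assignment gives 1 — tautology.

both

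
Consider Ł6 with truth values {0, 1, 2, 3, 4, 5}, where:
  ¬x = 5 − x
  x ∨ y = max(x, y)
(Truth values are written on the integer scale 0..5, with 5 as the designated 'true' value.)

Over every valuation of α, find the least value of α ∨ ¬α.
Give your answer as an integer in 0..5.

Take α = 2:
¬α = ¬2 = 3
α ∨ ¬α = 2 ∨ 3 = 3
No assignment yields a value below 3, so this is the minimum.

3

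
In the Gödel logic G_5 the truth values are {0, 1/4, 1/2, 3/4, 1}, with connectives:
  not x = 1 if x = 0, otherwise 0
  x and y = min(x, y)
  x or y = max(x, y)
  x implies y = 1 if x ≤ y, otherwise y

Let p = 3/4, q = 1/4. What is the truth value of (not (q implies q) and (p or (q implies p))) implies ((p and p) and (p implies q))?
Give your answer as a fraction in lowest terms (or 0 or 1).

1

q implies q = 1/4 implies 1/4 = 1
not (q implies q) = not 1 = 0
q implies p = 1/4 implies 3/4 = 1
p or (q implies p) = 3/4 or 1 = 1
not (q implies q) and (p or (q implies p)) = 0 and 1 = 0
p and p = 3/4 and 3/4 = 3/4
p implies q = 3/4 implies 1/4 = 1/4
(p and p) and (p implies q) = 3/4 and 1/4 = 1/4
(not (q implies q) and (p or (q implies p))) implies ((p and p) and (p implies q)) = 0 implies 1/4 = 1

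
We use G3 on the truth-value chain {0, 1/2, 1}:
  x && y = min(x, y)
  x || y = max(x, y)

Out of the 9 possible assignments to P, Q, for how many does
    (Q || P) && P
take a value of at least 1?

P = 0, Q = 0 ↦ 0  <
P = 0, Q = 1/2 ↦ 0  <
P = 0, Q = 1 ↦ 0  <
P = 1/2, Q = 0 ↦ 1/2  <
P = 1/2, Q = 1/2 ↦ 1/2  <
P = 1/2, Q = 1 ↦ 1/2  <
P = 1, Q = 0 ↦ 1  ≥
P = 1, Q = 1/2 ↦ 1  ≥
P = 1, Q = 1 ↦ 1  ≥
So 3 of the 9 assignments meet the threshold.

3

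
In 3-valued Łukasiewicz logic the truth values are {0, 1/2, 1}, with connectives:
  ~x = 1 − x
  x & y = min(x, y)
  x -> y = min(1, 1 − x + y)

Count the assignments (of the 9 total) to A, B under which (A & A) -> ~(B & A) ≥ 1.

A = 0, B = 0 ↦ 1  ≥
A = 0, B = 1/2 ↦ 1  ≥
A = 0, B = 1 ↦ 1  ≥
A = 1/2, B = 0 ↦ 1  ≥
A = 1/2, B = 1/2 ↦ 1  ≥
A = 1/2, B = 1 ↦ 1  ≥
A = 1, B = 0 ↦ 1  ≥
A = 1, B = 1/2 ↦ 1/2  <
A = 1, B = 1 ↦ 0  <
So 7 of the 9 assignments meet the threshold.

7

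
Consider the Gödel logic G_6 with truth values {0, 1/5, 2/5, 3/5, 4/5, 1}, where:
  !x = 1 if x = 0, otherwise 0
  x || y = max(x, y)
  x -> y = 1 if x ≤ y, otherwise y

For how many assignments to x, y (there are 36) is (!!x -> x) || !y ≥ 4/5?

value 1: 16 assignments (counts)
value 4/5: 5 assignments (counts)
value 3/5: 5 assignments
value 2/5: 5 assignments
value 1/5: 5 assignments
So 21 of the 36 assignments meet the threshold.

21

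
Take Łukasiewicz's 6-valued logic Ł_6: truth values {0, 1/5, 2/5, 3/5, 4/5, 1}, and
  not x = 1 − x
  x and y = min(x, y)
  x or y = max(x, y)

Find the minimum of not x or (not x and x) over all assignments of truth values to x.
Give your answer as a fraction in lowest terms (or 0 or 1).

0

Take x = 1:
not x = not 1 = 0
not x = not 1 = 0
not x and x = 0 and 1 = 0
not x or (not x and x) = 0 or 0 = 0
No assignment yields a value below 0, so this is the minimum.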